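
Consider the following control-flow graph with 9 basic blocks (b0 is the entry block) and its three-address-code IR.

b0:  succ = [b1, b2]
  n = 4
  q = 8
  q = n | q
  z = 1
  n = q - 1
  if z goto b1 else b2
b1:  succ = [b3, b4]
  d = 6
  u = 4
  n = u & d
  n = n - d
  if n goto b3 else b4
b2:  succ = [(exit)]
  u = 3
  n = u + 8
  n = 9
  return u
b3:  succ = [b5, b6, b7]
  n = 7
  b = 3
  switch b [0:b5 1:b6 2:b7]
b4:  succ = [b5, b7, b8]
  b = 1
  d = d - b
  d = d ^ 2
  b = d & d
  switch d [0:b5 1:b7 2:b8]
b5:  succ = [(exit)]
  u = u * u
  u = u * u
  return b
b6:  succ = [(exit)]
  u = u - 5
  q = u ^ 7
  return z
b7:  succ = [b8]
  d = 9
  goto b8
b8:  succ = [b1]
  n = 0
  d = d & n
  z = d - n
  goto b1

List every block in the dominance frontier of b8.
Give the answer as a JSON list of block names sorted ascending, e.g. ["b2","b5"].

idom tree: b1←b0 b2←b0 b3←b1 b4←b1 b5←b1 b6←b3 b7←b1 b8←b1
Dom∩ at merges:
  b1: preds {b0,b8}: {b0} ∩ {b0,b1,b8} = {b0}; idom=b0
  b5: preds {b3,b4}: {b0,b1,b3} ∩ {b0,b1,b4} = {b0,b1}; idom=b1
  b7: preds {b3,b4}: {b0,b1,b3} ∩ {b0,b1,b4} = {b0,b1}; idom=b1
  b8: preds {b4,b7}: {b0,b1,b4} ∩ {b0,b1,b7} = {b0,b1}; idom=b1

DF derivation:
  b1←b0: walk · to b0
  b1←b8: walk b8→b1 to b0
  b5←b3: walk b3 to b1
  b5←b4: walk b4 to b1
  b7←b3: walk b3 to b1
  b7←b4: walk b4 to b1
  b8←b4: walk b4 to b1
  b8←b7: walk b7 to b1
  b0: DF=∅
  b1: DF={b1}
  b2: DF=∅
  b3: DF={b5,b7}
  b4: DF={b5,b7,b8}
  b5: DF=∅
  b6: DF=∅
  b7: DF={b8}
  b8: DF={b1}

DF(b8) = ["b1"]

Answer: ["b1"]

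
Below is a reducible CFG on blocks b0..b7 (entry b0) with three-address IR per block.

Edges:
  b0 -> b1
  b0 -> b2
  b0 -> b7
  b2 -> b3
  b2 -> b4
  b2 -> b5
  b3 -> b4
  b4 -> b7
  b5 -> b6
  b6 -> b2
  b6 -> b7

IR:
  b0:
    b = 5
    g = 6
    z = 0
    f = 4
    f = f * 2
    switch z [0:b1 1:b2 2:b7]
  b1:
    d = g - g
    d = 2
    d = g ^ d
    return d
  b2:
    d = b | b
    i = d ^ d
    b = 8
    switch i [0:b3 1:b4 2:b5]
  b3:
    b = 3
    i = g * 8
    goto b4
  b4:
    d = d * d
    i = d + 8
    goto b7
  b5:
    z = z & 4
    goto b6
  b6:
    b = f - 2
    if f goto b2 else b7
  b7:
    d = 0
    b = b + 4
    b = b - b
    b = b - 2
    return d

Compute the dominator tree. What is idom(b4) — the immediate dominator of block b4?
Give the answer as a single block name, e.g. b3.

Answer: b2

Working:
idom tree: b1←b0 b2←b0 b3←b2 b4←b2 b5←b2 b6←b5 b7←b0
Dom∩ at merges:
  b2: preds {b0,b6}: {b0} ∩ {b0,b2,b5,b6} = {b0}; idom=b0
  b4: preds {b2,b3}: {b0,b2} ∩ {b0,b2,b3} = {b0,b2}; idom=b2
  b7: preds {b0,b4,b6}: {b0} ∩ {b0,b2,b4} ∩ {b0,b2,b5,b6} = {b0}; idom=b0

idom(b4) = b2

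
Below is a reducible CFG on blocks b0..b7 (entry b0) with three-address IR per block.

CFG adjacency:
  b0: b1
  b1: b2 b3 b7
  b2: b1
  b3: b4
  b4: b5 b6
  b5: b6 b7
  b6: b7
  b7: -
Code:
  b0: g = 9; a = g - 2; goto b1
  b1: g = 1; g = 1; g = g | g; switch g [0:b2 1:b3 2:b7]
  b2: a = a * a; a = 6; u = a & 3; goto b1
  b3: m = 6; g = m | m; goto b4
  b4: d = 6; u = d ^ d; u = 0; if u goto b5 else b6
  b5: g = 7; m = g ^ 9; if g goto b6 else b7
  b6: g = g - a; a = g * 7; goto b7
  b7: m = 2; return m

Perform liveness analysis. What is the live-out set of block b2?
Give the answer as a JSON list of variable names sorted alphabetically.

Per-block:
  b0: def={a,g} ue=∅
  b1: def={g} ue=∅
  b2: def={a,u} ue={a}
  b3: def={g,m} ue=∅
  b4: def={d,u} ue=∅
  b5: def={g,m} ue=∅
  b6: def={a,g} ue={a,g}
  b7: def={m} ue=∅

Backward fixpoint:
  b0 li=∅ lo={a}
  b1 li={a} lo={a}
  b2 li={a} lo={a}
  b3 li={a} lo={a,g}
  b4 li={a,g} lo={a,g}
  b5 li={a} lo={a,g}
  b6 li={a,g} lo=∅
  b7 li=∅ lo=∅

live-out(b2) = ["a"]

Answer: ["a"]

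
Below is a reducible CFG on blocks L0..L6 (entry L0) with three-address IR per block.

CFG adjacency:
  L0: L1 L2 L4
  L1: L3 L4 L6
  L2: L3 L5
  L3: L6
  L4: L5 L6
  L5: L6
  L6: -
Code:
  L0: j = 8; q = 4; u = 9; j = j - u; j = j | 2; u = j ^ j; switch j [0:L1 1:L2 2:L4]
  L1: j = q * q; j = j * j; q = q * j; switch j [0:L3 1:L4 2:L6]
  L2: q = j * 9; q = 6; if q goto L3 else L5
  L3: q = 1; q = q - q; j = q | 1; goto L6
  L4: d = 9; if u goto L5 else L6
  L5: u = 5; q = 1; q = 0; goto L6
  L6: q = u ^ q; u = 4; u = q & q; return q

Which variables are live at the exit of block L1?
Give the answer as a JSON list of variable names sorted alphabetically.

def/use:
  L0: def={j,q,u} ue=∅
  L1: def={j,q} ue={q}
  L2: def={q} ue={j}
  L3: def={j,q} ue=∅
  L4: def={d} ue={u}
  L5: def={q,u} ue=∅
  L6: def={q,u} ue={q,u}

Backward fixpoint:
  L0 li=∅ lo={j,q,u}
  L1 li={q,u} lo={q,u}
  L2 li={j,u} lo={u}
  L3 li={u} lo={q,u}
  L4 li={q,u} lo={q,u}
  L5 li=∅ lo={q,u}
  L6 li={q,u} lo=∅

live-out(L1) = ["q", "u"]

Answer: ["q", "u"]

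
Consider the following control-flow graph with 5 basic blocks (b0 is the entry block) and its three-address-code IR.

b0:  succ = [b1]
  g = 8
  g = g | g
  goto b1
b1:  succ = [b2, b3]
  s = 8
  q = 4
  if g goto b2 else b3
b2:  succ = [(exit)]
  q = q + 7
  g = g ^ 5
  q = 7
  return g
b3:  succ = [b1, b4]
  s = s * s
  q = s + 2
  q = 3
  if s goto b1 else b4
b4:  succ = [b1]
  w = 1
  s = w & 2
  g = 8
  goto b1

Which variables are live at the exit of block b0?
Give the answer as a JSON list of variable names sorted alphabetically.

def/use:
  b0: def={g} ue=∅
  b1: def={q,s} ue={g}
  b2: def={g,q} ue={g,q}
  b3: def={q,s} ue={s}
  b4: def={g,s,w} ue=∅

Liveness:
  b0: in=∅ out={g}
  b1: in={g} out={g,q,s}
  b2: in={g,q} out=∅
  b3: in={g,s} out={g}
  b4: in=∅ out={g}

live-out(b0) = ["g"]

Answer: ["g"]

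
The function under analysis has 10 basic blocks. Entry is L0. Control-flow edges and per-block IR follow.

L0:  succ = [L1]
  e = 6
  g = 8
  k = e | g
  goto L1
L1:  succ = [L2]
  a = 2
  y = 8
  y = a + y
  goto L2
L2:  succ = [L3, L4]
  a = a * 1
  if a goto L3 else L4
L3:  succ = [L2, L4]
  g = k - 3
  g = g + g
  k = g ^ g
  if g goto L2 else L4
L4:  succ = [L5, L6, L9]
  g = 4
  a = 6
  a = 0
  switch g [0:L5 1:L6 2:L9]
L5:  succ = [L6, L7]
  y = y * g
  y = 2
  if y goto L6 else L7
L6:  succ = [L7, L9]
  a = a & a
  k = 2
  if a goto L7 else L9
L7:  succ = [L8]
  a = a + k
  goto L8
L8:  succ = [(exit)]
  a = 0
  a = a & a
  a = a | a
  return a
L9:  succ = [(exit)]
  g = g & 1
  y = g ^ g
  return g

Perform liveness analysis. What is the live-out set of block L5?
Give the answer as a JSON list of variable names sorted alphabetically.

Answer: ["a", "g", "k"]

Derivation:
def/use:
  L0: def={e,g,k} ue=∅
  L1: def={a,y} ue=∅
  L2: def={a} ue={a}
  L3: def={g,k} ue={k}
  L4: def={a,g} ue=∅
  L5: def={y} ue={g,y}
  L6: def={a,k} ue={a}
  L7: def={a} ue={a,k}
  L8: def={a} ue=∅
  L9: def={g,y} ue={g}

Liveness:
  live L0: ∅→{k}
  live L1: {k}→{a,k,y}
  live L2: {a,k,y}→{a,k,y}
  live L3: {a,k,y}→{a,k,y}
  live L4: {k,y}→{a,g,k,y}
  live L5: {a,g,k,y}→{a,g,k}
  live L6: {a,g}→{a,g,k}
  live L7: {a,k}→∅
  live L8: ∅→∅
  live L9: {g}→∅

live-out(L5) = ["a", "g", "k"]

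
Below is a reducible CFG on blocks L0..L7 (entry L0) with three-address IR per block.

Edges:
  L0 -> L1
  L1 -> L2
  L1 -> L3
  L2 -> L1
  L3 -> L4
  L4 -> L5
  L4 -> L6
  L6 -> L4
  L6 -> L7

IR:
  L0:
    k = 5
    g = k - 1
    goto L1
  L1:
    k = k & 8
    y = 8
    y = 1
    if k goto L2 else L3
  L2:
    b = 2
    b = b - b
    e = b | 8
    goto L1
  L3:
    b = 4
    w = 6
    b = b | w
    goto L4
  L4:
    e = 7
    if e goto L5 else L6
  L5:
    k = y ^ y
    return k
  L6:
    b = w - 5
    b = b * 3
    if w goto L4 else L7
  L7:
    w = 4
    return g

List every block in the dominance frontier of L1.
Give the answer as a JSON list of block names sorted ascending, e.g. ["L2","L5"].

Answer: ["L1"]

Working:
idom tree: L1←L0 L2←L1 L3←L1 L4←L3 L5←L4 L6←L4 L7←L6
Dom∩ at merges:
  L1: preds {L0,L2}: {L0} ∩ {L0,L1,L2} = {L0}; idom=L0
  L4: preds {L3,L6}: {L0,L1,L3} ∩ {L0,L1,L3,L4,L6} = {L0,L1,L3}; idom=L3

DF walk-up:
  L1←L0: walk · to L0
  L1←L2: walk L2→L1 to L0
  L4←L3: walk · to L3
  L4←L6: walk L6→L4 to L3
  DF(L0)=∅
  DF(L1)={L1}
  DF(L2)={L1}
  DF(L3)=∅
  DF(L4)={L4}
  DF(L5)=∅
  DF(L6)={L4}
  DF(L7)=∅

DF(L1) = ["L1"]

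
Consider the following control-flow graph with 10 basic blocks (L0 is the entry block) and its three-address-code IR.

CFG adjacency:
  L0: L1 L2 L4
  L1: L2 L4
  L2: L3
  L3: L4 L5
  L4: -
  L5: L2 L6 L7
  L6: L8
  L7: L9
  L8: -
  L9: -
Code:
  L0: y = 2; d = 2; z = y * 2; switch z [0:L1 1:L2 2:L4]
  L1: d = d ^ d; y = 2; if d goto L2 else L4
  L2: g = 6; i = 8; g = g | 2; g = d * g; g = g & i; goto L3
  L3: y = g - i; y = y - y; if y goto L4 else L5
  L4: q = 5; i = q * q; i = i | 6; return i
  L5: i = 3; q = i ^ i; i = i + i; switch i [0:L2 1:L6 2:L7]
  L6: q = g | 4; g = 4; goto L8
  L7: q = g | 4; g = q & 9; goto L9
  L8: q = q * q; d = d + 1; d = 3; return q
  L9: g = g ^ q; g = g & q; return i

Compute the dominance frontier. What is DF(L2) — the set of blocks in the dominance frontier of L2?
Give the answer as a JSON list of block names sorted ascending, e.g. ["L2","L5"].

idom tree: L1←L0 L2←L0 L3←L2 L4←L0 L5←L3 L6←L5 L7←L5 L8←L6 L9←L7
Join-block Dom:
  L2: preds {L0,L1,L5}: {L0} ∩ {L0,L1} ∩ {L0,L2,L3,L5} = {L0}; idom=L0
  L4: preds {L0,L1,L3}: {L0} ∩ {L0,L1} ∩ {L0,L2,L3} = {L0}; idom=L0

DF walk-up:
  join L2 pred L0: · stop@L0
  join L2 pred L1: L1 stop@L0
  join L2 pred L5: L5→L3→L2 stop@L0
  join L4 pred L0: · stop@L0
  join L4 pred L1: L1 stop@L0
  join L4 pred L3: L3→L2 stop@L0
  L0 → ∅
  L1 → {L2,L4}
  L2 → {L2,L4}
  L3 → {L2,L4}
  L4 → ∅
  L5 → {L2}
  L6 → ∅
  L7 → ∅
  L8 → ∅
  L9 → ∅

DF(L2) = ["L2", "L4"]

Answer: ["L2", "L4"]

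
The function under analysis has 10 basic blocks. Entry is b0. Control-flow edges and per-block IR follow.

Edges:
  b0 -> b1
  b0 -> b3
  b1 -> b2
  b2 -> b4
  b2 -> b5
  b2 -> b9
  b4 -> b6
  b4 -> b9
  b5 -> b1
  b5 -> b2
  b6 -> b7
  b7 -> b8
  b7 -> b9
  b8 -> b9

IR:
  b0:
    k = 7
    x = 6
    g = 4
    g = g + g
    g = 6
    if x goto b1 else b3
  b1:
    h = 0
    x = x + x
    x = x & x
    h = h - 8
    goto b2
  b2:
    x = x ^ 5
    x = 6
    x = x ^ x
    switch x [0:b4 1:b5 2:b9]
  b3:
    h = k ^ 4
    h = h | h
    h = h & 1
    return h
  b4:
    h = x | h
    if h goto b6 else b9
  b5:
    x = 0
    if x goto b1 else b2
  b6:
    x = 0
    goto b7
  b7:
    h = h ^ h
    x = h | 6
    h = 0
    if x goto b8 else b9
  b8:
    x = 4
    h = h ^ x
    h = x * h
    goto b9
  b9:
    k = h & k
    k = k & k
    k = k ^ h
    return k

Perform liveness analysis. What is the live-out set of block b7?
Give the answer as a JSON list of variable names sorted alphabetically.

Block summaries:
  b0 def {g,k,x} use ∅
  b1 def {h,x} use {x}
  b2 def {x} use {x}
  b3 def {h} use {k}
  b4 def {h} use {h,x}
  b5 def {x} use ∅
  b6 def {x} use ∅
  b7 def {h,x} use {h}
  b8 def {h,x} use {h}
  b9 def {k} use {h,k}

Liveness:
  live b0: ∅→{k,x}
  live b1: {k,x}→{h,k,x}
  live b2: {h,k,x}→{h,k,x}
  live b3: {k}→∅
  live b4: {h,k,x}→{h,k}
  live b5: {h,k}→{h,k,x}
  live b6: {h,k}→{h,k}
  live b7: {h,k}→{h,k}
  live b8: {h,k}→{h,k}
  live b9: {h,k}→∅

live-out(b7) = ["h", "k"]

Answer: ["h", "k"]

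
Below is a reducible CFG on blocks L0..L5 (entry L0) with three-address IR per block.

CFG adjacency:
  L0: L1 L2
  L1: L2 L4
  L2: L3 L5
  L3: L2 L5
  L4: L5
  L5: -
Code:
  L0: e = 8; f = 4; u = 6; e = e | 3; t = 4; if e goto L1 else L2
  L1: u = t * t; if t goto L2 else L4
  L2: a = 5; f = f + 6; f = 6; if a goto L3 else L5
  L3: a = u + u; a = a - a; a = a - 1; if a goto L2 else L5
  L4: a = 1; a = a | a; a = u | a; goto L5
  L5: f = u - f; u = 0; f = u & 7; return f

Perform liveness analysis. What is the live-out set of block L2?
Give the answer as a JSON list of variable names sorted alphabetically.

Per-block:
  L0 def {e,f,t,u} use ∅
  L1 def {u} use {t}
  L2 def {a,f} use {f}
  L3 def {a} use {u}
  L4 def {a} use {u}
  L5 def {f,u} use {f,u}

Liveness:
  L0 li=∅ lo={f,t,u}
  L1 li={f,t} lo={f,u}
  L2 li={f,u} lo={f,u}
  L3 li={f,u} lo={f,u}
  L4 li={f,u} lo={f,u}
  L5 li={f,u} lo=∅

live-out(L2) = ["f", "u"]

Answer: ["f", "u"]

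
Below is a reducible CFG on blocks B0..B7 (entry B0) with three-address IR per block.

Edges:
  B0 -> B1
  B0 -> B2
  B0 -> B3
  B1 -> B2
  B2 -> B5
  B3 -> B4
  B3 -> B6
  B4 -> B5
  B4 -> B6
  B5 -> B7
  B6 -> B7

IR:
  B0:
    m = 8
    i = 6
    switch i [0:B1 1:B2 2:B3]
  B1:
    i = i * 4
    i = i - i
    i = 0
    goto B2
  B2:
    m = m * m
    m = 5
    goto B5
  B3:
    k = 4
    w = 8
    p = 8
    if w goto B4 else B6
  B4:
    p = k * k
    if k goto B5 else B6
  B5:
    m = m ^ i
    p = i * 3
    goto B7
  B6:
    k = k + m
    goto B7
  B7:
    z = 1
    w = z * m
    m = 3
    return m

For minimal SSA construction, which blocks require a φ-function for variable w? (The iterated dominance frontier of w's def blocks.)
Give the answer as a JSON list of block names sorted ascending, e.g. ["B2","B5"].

Answer: ["B5", "B7"]

Derivation:
idom tree: B1←B0 B2←B0 B3←B0 B4←B3 B5←B0 B6←B3 B7←B0
Join-block Dom:
  B2: preds {B0,B1}: {B0} ∩ {B0,B1} = {B0}; idom=B0
  B5: preds {B2,B4}: {B0,B2} ∩ {B0,B3,B4} = {B0}; idom=B0
  B6: preds {B3,B4}: {B0,B3} ∩ {B0,B3,B4} = {B0,B3}; idom=B3
  B7: preds {B5,B6}: {B0,B5} ∩ {B0,B3,B6} = {B0}; idom=B0

DF derivation:
  B2←B0: walk · to B0
  B2←B1: walk B1 to B0
  B5←B2: walk B2 to B0
  B5←B4: walk B4→B3 to B0
  B6←B3: walk · to B3
  B6←B4: walk B4 to B3
  B7←B5: walk B5 to B0
  B7←B6: walk B6→B3 to B0
  B0: DF=∅
  B1: DF={B2}
  B2: DF={B5}
  B3: DF={B5,B7}
  B4: DF={B5,B6}
  B5: DF={B7}
  B6: DF={B7}
  B7: DF=∅

φ for w: defs {B3,B7}
  DF⁺ = {B5,B7}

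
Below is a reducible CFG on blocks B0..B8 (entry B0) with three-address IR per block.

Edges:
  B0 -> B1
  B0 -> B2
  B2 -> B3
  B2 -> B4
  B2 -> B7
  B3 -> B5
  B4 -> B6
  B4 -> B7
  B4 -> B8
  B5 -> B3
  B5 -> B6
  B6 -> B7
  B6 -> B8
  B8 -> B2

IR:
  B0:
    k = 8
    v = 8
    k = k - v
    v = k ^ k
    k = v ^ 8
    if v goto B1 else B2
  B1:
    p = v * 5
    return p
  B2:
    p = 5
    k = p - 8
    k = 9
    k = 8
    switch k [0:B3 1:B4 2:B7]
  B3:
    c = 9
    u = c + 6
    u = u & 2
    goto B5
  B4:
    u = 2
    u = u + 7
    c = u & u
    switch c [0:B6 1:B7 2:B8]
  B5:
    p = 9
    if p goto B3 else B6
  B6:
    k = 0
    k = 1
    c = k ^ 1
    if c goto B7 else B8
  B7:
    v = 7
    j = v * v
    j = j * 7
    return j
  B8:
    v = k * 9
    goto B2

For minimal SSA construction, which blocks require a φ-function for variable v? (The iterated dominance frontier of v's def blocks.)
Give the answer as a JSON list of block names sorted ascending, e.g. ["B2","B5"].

Answer: ["B2"]

Analysis:
idom tree: B1←B0 B2←B0 B3←B2 B4←B2 B5←B3 B6←B2 B7←B2 B8←B2
Dom∩ at merges:
  B2: preds {B0,B8}: {B0} ∩ {B0,B2,B8} = {B0}; idom=B0
  B3: preds {B2,B5}: {B0,B2} ∩ {B0,B2,B3,B5} = {B0,B2}; idom=B2
  B6: preds {B4,B5}: {B0,B2,B4} ∩ {B0,B2,B3,B5} = {B0,B2}; idom=B2
  B7: preds {B2,B4,B6}: {B0,B2} ∩ {B0,B2,B4} ∩ {B0,B2,B6} = {B0,B2}; idom=B2
  B8: preds {B4,B6}: {B0,B2,B4} ∩ {B0,B2,B6} = {B0,B2}; idom=B2

Frontier:
  join B2 pred B0: · stop@B0
  join B2 pred B8: B8→B2 stop@B0
  join B3 pred B2: · stop@B2
  join B3 pred B5: B5→B3 stop@B2
  join B6 pred B4: B4 stop@B2
  join B6 pred B5: B5→B3 stop@B2
  join B7 pred B2: · stop@B2
  join B7 pred B4: B4 stop@B2
  join B7 pred B6: B6 stop@B2
  join B8 pred B4: B4 stop@B2
  join B8 pred B6: B6 stop@B2
  B0 → ∅
  B1 → ∅
  B2 → {B2}
  B3 → {B3,B6}
  B4 → {B6,B7,B8}
  B5 → {B3,B6}
  B6 → {B7,B8}
  B7 → ∅
  B8 → {B2}

φ for v: defs {B0,B7,B8}
  DF⁺ = {B2}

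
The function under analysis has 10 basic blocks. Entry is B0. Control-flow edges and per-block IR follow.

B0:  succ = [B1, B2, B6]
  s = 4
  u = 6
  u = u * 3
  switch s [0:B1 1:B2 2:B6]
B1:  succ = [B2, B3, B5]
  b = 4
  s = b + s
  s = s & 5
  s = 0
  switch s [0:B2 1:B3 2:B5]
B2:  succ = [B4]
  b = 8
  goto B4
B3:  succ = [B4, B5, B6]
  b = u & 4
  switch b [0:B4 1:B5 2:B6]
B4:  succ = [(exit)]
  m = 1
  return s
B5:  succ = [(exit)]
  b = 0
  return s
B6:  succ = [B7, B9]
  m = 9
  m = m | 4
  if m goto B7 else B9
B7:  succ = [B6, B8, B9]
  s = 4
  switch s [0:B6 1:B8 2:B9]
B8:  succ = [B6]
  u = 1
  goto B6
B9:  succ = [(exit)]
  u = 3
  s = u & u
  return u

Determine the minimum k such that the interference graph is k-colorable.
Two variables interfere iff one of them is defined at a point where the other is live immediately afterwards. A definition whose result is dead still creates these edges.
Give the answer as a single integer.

Answer: 3

Working:
Block summaries:
  B0 def {s,u} use ∅
  B1 def {b,s} use {s}
  B2 def {b} use ∅
  B3 def {b} use {u}
  B4 def {m} use {s}
  B5 def {b} use {s}
  B6 def {m} use ∅
  B7 def {s} use ∅
  B8 def {u} use ∅
  B9 def {s,u} use ∅

Liveness:
  live B0: ∅→{s,u}
  live B1: {s,u}→{s,u}
  live B2: {s}→{s}
  live B3: {s,u}→{s}
  live B4: {s}→∅
  live B5: {s}→∅
  live B6: ∅→∅
  live B7: ∅→∅
  live B8: ∅→∅
  live B9: ∅→∅

Conflict graph:
  b↔{s,u}
  m↔{s}
  s↔{b,m,u}
  u↔{b,s}

Chromatic number:
  clique {b,s,u} ⇒ need ≥ 3
  3-colouring: c0={s}  c1={b,m}  c2={u}
  χ = 3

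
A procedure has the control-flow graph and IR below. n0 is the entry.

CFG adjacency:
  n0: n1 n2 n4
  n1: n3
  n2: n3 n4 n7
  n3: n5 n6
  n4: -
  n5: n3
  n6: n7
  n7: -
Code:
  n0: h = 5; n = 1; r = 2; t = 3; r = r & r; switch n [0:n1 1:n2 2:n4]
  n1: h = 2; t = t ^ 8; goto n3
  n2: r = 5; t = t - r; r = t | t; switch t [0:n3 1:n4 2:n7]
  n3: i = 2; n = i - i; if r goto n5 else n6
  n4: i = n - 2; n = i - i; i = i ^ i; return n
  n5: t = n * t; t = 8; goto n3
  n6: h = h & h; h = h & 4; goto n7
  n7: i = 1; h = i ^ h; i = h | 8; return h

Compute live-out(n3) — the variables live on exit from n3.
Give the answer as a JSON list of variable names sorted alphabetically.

Answer: ["h", "n", "r", "t"]

Derivation:
Block summaries:
  n0: def={h,n,r,t} ue=∅
  n1: def={h,t} ue={t}
  n2: def={r,t} ue={t}
  n3: def={i,n} ue={r}
  n4: def={i,n} ue={n}
  n5: def={t} ue={n,t}
  n6: def={h} ue={h}
  n7: def={h,i} ue={h}

Backward fixpoint:
  n0: in=∅ out={h,n,r,t}
  n1: in={r,t} out={h,r,t}
  n2: in={h,n,t} out={h,n,r,t}
  n3: in={h,r,t} out={h,n,r,t}
  n4: in={n} out=∅
  n5: in={h,n,r,t} out={h,r,t}
  n6: in={h} out={h}
  n7: in={h} out=∅

live-out(n3) = ["h", "n", "r", "t"]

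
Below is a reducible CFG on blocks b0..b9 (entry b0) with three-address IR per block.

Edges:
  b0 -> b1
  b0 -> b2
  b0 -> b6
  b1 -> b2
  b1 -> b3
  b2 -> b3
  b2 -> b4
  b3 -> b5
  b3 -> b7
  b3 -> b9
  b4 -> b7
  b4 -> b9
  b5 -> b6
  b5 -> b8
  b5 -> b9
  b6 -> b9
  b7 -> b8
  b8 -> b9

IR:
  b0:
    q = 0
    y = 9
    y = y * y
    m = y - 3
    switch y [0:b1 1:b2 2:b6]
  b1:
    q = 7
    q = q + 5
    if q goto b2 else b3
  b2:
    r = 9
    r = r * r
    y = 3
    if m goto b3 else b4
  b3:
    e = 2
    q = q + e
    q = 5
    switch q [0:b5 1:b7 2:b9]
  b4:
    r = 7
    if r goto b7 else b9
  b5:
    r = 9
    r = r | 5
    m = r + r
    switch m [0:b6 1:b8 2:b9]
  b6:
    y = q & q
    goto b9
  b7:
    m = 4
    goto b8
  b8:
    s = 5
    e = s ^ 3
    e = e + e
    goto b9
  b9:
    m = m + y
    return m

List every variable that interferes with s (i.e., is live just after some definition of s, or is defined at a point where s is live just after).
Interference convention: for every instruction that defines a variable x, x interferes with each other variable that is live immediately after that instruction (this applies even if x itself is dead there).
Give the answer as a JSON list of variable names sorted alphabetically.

Per-block:
  b0: {m,q,y} / ∅
  b1: {q} / ∅
  b2: {r,y} / {m}
  b3: {e,q} / {q}
  b4: {r} / ∅
  b5: {m,r} / ∅
  b6: {y} / {q}
  b7: {m} / ∅
  b8: {e,s} / ∅
  b9: {m} / {m,y}

Backward fixpoint:
  b0 li=∅ lo={m,q,y}
  b1 li={m,y} lo={m,q,y}
  b2 li={m,q} lo={m,q,y}
  b3 li={m,q,y} lo={m,q,y}
  b4 li={m,y} lo={m,y}
  b5 li={q,y} lo={m,q,y}
  b6 li={m,q} lo={m,y}
  b7 li={y} lo={m,y}
  b8 li={m,y} lo={m,y}
  b9 li={m,y} lo=∅

Interference:
  e — {m,q,y}
  m — {e,q,r,s,y}
  q — {e,m,r,y}
  r — {m,q,y}
  s — {m,y}
  y — {e,m,q,r,s}

N(s) = ["m", "y"]

Answer: ["m", "y"]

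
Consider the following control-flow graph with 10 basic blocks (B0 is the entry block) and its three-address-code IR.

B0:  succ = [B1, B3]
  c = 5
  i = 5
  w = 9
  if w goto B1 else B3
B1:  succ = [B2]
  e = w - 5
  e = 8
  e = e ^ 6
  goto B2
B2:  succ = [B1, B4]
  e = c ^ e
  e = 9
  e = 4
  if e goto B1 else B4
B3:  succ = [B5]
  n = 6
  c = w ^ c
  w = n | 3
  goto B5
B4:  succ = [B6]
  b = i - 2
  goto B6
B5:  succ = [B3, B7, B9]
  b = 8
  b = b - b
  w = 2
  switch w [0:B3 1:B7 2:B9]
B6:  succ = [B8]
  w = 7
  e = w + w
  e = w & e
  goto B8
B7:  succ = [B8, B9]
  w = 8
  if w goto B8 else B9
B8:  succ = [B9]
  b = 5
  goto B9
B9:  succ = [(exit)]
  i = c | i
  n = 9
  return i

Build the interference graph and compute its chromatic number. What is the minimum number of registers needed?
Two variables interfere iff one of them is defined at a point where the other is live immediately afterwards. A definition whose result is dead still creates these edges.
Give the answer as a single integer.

def/use:
  B0: {c,i,w} / ∅
  B1: {e} / {w}
  B2: {e} / {c,e}
  B3: {c,n,w} / {c,w}
  B4: {b} / {i}
  B5: {b,w} / ∅
  B6: {e,w} / ∅
  B7: {w} / ∅
  B8: {b} / ∅
  B9: {i,n} / {c,i}

Liveness:
  B0: in=∅ out={c,i,w}
  B1: in={c,i,w} out={c,e,i,w}
  B2: in={c,e,i,w} out={c,i,w}
  B3: in={c,i,w} out={c,i}
  B4: in={c,i} out={c,i}
  B5: in={c,i} out={c,i,w}
  B6: in={c,i} out={c,i}
  B7: in={c,i} out={c,i}
  B8: in={c,i} out={c,i}
  B9: in={c,i} out=∅

Conflict graph:
  b — {c,i}
  c — {b,e,i,n,w}
  e — {c,i,w}
  i — {b,c,e,n,w}
  n — {c,i,w}
  w — {c,e,i,n}

Registers:
  lower bound: {c,e,i,w} mutually conflict ⇒ χ ≥ 4
  assign b→r2 c→r0 e→r3 i→r1 n→r3 w→r2 — no edge inside a register ⇒ χ ≤ 4
  χ = 4

Answer: 4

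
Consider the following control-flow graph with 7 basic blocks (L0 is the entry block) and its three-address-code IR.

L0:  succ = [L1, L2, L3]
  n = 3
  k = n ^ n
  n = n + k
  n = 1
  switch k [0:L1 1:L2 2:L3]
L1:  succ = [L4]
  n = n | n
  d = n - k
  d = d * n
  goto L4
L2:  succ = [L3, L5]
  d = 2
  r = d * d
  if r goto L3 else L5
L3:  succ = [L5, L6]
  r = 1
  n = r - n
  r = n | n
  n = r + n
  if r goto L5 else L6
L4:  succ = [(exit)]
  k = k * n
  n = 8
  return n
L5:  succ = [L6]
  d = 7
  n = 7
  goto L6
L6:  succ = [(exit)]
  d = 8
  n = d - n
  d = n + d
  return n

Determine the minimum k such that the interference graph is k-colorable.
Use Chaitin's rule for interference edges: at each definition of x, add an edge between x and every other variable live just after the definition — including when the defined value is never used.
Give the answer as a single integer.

Per-block:
  L0 def {k,n} use ∅
  L1 def {d,n} use {k,n}
  L2 def {d,r} use ∅
  L3 def {n,r} use {n}
  L4 def {k,n} use {k,n}
  L5 def {d,n} use ∅
  L6 def {d,n} use {n}

Live sets:
  live L0: ∅→{k,n}
  live L1: {k,n}→{k,n}
  live L2: {n}→{n}
  live L3: {n}→{n}
  live L4: {k,n}→∅
  live L5: ∅→{n}
  live L6: {n}→∅

Interfere edges:
  d — {k,n}
  k — {d,n}
  n — {d,k,r}
  r — {n}

Registers:
  clique {d,k,n} ⇒ need ≥ 3
  assign d→c1 k→c2 n→c0 r→c1 — no edge inside a register ⇒ χ ≤ 3
  χ = 3

Answer: 3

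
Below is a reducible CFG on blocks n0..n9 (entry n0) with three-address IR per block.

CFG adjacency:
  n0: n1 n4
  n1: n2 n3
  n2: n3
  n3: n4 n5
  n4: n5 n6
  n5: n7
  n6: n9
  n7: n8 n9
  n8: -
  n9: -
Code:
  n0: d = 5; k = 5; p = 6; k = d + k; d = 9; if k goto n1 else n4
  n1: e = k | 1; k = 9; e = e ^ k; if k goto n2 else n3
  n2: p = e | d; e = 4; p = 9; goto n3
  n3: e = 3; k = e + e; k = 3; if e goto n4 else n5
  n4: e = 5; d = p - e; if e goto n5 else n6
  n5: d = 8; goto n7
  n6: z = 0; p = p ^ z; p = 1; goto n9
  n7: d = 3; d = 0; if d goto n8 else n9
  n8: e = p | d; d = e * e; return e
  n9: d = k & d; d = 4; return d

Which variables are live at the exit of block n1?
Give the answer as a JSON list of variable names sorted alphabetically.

Answer: ["d", "e", "p"]

Derivation:
def/use:
  n0 def {d,k,p} use ∅
  n1 def {e,k} use {k}
  n2 def {e,p} use {d,e}
  n3 def {e,k} use ∅
  n4 def {d,e} use {p}
  n5 def {d} use ∅
  n6 def {p,z} use {p}
  n7 def {d} use ∅
  n8 def {d,e} use {d,p}
  n9 def {d} use {d,k}

Backward fixpoint:
  n0: in=∅ out={d,k,p}
  n1: in={d,k,p} out={d,e,p}
  n2: in={d,e} out={p}
  n3: in={p} out={k,p}
  n4: in={k,p} out={d,k,p}
  n5: in={k,p} out={k,p}
  n6: in={d,k,p} out={d,k}
  n7: in={k,p} out={d,k,p}
  n8: in={d,p} out=∅
  n9: in={d,k} out=∅

live-out(n1) = ["d", "e", "p"]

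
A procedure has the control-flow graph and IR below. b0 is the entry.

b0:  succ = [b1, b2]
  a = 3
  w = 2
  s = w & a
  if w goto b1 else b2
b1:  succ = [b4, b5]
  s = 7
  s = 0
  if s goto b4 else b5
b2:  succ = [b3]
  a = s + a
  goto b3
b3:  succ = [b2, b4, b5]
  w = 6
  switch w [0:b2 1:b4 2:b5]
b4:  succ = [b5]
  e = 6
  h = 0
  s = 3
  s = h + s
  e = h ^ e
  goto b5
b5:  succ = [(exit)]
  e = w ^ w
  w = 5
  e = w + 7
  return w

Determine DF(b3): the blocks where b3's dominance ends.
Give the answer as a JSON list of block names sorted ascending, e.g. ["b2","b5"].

idom tree: b1←b0 b2←b0 b3←b2 b4←b0 b5←b0
Join-block Dom:
  b2: preds {b0,b3}: {b0} ∩ {b0,b2,b3} = {b0}; idom=b0
  b4: preds {b1,b3}: {b0,b1} ∩ {b0,b2,b3} = {b0}; idom=b0
  b5: preds {b1,b3,b4}: {b0,b1} ∩ {b0,b2,b3} ∩ {b0,b4} = {b0}; idom=b0

DF derivation:
  join b2 pred b0: · stop@b0
  join b2 pred b3: b3→b2 stop@b0
  join b4 pred b1: b1 stop@b0
  join b4 pred b3: b3→b2 stop@b0
  join b5 pred b1: b1 stop@b0
  join b5 pred b3: b3→b2 stop@b0
  join b5 pred b4: b4 stop@b0
  b0 → ∅
  b1 → {b4,b5}
  b2 → {b2,b4,b5}
  b3 → {b2,b4,b5}
  b4 → {b5}
  b5 → ∅

DF(b3) = ["b2", "b4", "b5"]

Answer: ["b2", "b4", "b5"]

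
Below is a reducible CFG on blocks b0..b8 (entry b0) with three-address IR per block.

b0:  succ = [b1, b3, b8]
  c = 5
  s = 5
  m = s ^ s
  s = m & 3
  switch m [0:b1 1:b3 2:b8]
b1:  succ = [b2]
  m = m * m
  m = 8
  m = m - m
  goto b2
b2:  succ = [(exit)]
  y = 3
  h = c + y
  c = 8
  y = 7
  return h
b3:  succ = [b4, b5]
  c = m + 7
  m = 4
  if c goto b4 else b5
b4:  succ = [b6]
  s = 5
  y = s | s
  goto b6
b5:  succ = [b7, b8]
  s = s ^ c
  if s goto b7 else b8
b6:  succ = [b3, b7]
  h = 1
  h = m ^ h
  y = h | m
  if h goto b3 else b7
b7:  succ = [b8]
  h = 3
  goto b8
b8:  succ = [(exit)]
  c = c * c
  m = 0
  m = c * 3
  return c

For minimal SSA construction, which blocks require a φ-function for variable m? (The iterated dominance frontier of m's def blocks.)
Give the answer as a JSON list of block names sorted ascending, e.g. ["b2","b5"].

idom tree: b1←b0 b2←b1 b3←b0 b4←b3 b5←b3 b6←b4 b7←b3 b8←b0
Dom at joins:
  b3: preds {b0,b6}: {b0} ∩ {b0,b3,b4,b6} = {b0}; idom=b0
  b7: preds {b5,b6}: {b0,b3,b5} ∩ {b0,b3,b4,b6} = {b0,b3}; idom=b3
  b8: preds {b0,b5,b7}: {b0} ∩ {b0,b3,b5} ∩ {b0,b3,b7} = {b0}; idom=b0

Frontier:
  b3←b0: walk · to b0
  b3←b6: walk b6→b4→b3 to b0
  b7←b5: walk b5 to b3
  b7←b6: walk b6→b4 to b3
  b8←b0: walk · to b0
  b8←b5: walk b5→b3 to b0
  b8←b7: walk b7→b3 to b0
  b0 → ∅
  b1 → ∅
  b2 → ∅
  b3 → {b3,b8}
  b4 → {b3,b7}
  b5 → {b7,b8}
  b6 → {b3,b7}
  b7 → {b8}
  b8 → ∅

φ for m: defs {b0,b1,b3,b8}
  DF⁺ = {b3,b8}

Answer: ["b3", "b8"]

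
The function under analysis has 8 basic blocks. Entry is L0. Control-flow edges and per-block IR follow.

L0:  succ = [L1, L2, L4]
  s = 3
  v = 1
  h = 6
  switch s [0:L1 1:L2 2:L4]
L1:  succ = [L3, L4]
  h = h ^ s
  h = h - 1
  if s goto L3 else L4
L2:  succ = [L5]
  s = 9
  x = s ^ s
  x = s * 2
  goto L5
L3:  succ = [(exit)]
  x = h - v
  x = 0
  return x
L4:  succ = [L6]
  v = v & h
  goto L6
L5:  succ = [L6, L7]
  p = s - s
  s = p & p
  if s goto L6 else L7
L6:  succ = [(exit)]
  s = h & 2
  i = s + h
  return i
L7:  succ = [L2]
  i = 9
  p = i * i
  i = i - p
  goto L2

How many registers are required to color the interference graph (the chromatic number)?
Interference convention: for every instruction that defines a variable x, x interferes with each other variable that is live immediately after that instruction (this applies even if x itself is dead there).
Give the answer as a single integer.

def/use:
  L0 def {h,s,v} use ∅
  L1 def {h} use {h,s}
  L2 def {s,x} use ∅
  L3 def {x} use {h,v}
  L4 def {v} use {h,v}
  L5 def {p,s} use {s}
  L6 def {i,s} use {h}
  L7 def {i,p} use ∅

Live sets:
  L0: in=∅ out={h,s,v}
  L1: in={h,s,v} out={h,v}
  L2: in={h} out={h,s}
  L3: in={h,v} out=∅
  L4: in={h,v} out={h}
  L5: in={h,s} out={h}
  L6: in={h} out=∅
  L7: in={h} out={h}

Interference:
  h: {i,p,s,v,x}
  i: {h,p}
  p: {h,i}
  s: {h,v,x}
  v: {h,s}
  x: {h,s}

Chromatic number:
  lower bound: {h,i,p} mutually conflict ⇒ χ ≥ 3
  assign h→r0 i→r1 p→r2 s→r1 v→r2 x→r2 — no edge inside a register ⇒ χ ≤ 3
  χ = 3

Answer: 3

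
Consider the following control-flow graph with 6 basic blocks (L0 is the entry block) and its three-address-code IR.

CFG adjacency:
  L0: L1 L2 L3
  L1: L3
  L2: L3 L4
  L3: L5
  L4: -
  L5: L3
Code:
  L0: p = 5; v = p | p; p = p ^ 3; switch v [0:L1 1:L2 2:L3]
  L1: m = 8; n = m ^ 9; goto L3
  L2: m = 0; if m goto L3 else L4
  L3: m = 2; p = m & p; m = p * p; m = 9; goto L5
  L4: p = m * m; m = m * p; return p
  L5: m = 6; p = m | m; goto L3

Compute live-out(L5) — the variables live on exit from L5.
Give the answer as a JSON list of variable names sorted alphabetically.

Answer: ["p"]

Analysis:
def/use:
  L0: {p,v} / ∅
  L1: {m,n} / ∅
  L2: {m} / ∅
  L3: {m,p} / {p}
  L4: {m,p} / {m}
  L5: {m,p} / ∅

Liveness:
  L0: in=∅ out={p}
  L1: in={p} out={p}
  L2: in={p} out={m,p}
  L3: in={p} out=∅
  L4: in={m} out=∅
  L5: in=∅ out={p}

live-out(L5) = ["p"]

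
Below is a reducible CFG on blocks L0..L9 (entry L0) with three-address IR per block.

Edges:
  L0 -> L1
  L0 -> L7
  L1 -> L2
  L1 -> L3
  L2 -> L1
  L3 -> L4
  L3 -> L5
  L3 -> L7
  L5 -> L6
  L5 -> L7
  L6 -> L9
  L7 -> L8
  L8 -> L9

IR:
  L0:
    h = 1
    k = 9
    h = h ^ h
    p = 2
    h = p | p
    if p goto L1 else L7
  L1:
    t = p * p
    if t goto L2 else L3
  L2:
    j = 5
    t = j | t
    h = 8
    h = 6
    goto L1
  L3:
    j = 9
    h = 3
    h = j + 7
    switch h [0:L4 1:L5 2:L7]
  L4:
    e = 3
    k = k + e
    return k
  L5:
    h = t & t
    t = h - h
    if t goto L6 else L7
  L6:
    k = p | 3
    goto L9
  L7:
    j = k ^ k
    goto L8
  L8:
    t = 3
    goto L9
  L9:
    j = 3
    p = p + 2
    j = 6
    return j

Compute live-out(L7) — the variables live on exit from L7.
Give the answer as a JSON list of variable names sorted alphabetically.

Per-block:
  L0: def={h,k,p} ue=∅
  L1: def={t} ue={p}
  L2: def={h,j,t} ue={t}
  L3: def={h,j} ue=∅
  L4: def={e,k} ue={k}
  L5: def={h,t} ue={t}
  L6: def={k} ue={p}
  L7: def={j} ue={k}
  L8: def={t} ue=∅
  L9: def={j,p} ue={p}

Live sets:
  live L0: ∅→{k,p}
  live L1: {k,p}→{k,p,t}
  live L2: {k,p,t}→{k,p}
  live L3: {k,p,t}→{k,p,t}
  live L4: {k}→∅
  live L5: {k,p,t}→{k,p}
  live L6: {p}→{p}
  live L7: {k,p}→{p}
  live L8: {p}→{p}
  live L9: {p}→∅

live-out(L7) = ["p"]

Answer: ["p"]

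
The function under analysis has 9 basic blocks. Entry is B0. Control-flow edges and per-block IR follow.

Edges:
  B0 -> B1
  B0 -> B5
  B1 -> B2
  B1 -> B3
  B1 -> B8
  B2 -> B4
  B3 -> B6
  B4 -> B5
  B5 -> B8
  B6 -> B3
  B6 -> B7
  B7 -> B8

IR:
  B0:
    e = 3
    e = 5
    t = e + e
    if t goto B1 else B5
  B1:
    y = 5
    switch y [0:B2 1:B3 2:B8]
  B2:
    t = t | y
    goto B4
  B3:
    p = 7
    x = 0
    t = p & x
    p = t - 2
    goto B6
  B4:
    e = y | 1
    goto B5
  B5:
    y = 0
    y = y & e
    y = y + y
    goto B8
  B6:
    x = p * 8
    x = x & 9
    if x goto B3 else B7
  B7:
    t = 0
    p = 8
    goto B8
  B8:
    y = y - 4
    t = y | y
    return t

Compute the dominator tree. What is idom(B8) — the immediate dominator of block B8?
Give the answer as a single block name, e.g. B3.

idom tree: B1←B0 B2←B1 B3←B1 B4←B2 B5←B0 B6←B3 B7←B6 B8←B0
Dom at joins:
  B3: preds {B1,B6}: {B0,B1} ∩ {B0,B1,B3,B6} = {B0,B1}; idom=B1
  B5: preds {B0,B4}: {B0} ∩ {B0,B1,B2,B4} = {B0}; idom=B0
  B8: preds {B1,B5,B7}: {B0,B1} ∩ {B0,B5} ∩ {B0,B1,B3,B6,B7} = {B0}; idom=B0

idom(B8) = B0

Answer: B0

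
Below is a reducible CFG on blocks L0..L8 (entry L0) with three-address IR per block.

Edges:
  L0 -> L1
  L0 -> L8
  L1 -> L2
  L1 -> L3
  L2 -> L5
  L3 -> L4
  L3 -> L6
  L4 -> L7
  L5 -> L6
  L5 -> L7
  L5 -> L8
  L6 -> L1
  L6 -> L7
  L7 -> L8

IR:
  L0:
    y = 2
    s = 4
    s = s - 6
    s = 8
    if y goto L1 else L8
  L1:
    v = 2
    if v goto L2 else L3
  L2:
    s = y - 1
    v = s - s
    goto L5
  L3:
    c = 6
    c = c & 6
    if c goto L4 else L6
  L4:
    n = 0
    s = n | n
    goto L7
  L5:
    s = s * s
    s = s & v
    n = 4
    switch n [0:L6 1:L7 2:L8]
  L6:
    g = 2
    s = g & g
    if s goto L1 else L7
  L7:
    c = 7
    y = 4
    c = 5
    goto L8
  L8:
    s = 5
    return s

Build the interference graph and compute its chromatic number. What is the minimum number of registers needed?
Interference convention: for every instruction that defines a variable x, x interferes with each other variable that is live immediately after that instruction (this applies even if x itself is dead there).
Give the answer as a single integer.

def/use:
  L0: def={s,y} ue=∅
  L1: def={v} ue=∅
  L2: def={s,v} ue={y}
  L3: def={c} ue=∅
  L4: def={n,s} ue=∅
  L5: def={n,s} ue={s,v}
  L6: def={g,s} ue=∅
  L7: def={c,y} ue=∅
  L8: def={s} ue=∅

Backward fixpoint:
  L0: in=∅ out={y}
  L1: in={y} out={y}
  L2: in={y} out={s,v,y}
  L3: in={y} out={y}
  L4: in=∅ out=∅
  L5: in={s,v,y} out={y}
  L6: in={y} out={y}
  L7: in=∅ out=∅
  L8: in=∅ out=∅

Conflict graph:
  c — {y}
  g — {y}
  n — {y}
  s — {v,y}
  v — {s,y}
  y — {c,g,n,s,v}

Colouring:
  lower bound: {s,v,y} mutually conflict ⇒ χ ≥ 3
  3-colouring: c0={y}  c1={c,g,n,s}  c2={v}
  χ = 3

Answer: 3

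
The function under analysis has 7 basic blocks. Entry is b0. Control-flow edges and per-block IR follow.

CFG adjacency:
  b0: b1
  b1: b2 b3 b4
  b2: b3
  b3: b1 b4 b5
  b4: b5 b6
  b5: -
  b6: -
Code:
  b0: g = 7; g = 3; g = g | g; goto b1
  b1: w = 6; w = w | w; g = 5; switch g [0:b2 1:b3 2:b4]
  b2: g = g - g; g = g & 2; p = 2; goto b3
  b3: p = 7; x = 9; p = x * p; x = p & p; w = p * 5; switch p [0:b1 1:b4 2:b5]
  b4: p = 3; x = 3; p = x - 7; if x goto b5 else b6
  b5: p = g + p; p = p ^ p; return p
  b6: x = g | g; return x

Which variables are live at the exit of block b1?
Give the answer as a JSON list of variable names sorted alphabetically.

Answer: ["g"]

Analysis:
Per-block:
  b0: def={g} ue=∅
  b1: def={g,w} ue=∅
  b2: def={g,p} ue={g}
  b3: def={p,w,x} ue=∅
  b4: def={p,x} ue=∅
  b5: def={p} ue={g,p}
  b6: def={x} ue={g}

Backward fixpoint:
  b0 li=∅ lo=∅
  b1 li=∅ lo={g}
  b2 li={g} lo={g}
  b3 li={g} lo={g,p}
  b4 li={g} lo={g,p}
  b5 li={g,p} lo=∅
  b6 li={g} lo=∅

live-out(b1) = ["g"]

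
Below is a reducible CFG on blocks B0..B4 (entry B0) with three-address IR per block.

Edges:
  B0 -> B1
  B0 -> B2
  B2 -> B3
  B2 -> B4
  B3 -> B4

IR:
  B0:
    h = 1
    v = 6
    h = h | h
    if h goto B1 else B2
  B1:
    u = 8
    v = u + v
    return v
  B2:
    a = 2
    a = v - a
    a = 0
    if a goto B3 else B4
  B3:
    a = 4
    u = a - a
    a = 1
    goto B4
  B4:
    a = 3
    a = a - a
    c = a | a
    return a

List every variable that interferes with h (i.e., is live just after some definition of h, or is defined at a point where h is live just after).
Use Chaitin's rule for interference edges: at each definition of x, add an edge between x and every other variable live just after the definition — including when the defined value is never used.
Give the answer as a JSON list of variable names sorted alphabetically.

def/use:
  B0: {h,v} / ∅
  B1: {u,v} / {v}
  B2: {a} / {v}
  B3: {a,u} / ∅
  B4: {a,c} / ∅

Backward fixpoint:
  B0 li=∅ lo={v}
  B1 li={v} lo=∅
  B2 li={v} lo=∅
  B3 li=∅ lo=∅
  B4 li=∅ lo=∅

Interference:
  a↔{c,v}
  c↔{a}
  h↔{v}
  u↔{v}
  v↔{a,h,u}

N(h) = ["v"]

Answer: ["v"]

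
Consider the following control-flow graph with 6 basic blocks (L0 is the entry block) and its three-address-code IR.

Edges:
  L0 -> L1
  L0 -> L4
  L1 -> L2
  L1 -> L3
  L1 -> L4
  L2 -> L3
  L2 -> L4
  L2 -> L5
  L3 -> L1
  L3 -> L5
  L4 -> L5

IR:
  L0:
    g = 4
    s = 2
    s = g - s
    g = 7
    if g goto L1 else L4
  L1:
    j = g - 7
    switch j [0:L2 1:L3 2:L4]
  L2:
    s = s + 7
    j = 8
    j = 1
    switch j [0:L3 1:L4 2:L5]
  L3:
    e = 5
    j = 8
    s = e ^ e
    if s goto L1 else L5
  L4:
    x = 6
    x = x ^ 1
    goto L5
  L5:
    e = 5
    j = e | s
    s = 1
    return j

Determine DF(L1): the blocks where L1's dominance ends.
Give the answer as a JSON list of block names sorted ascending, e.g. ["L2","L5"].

Answer: ["L1", "L4", "L5"]

Working:
idom tree: L1←L0 L2←L1 L3←L1 L4←L0 L5←L0
Join-block Dom:
  L1: preds {L0,L3}: {L0} ∩ {L0,L1,L3} = {L0}; idom=L0
  L3: preds {L1,L2}: {L0,L1} ∩ {L0,L1,L2} = {L0,L1}; idom=L1
  L4: preds {L0,L1,L2}: {L0} ∩ {L0,L1} ∩ {L0,L1,L2} = {L0}; idom=L0
  L5: preds {L2,L3,L4}: {L0,L1,L2} ∩ {L0,L1,L3} ∩ {L0,L4} = {L0}; idom=L0

DF derivation:
  L1←L0: walk · to L0
  L1←L3: walk L3→L1 to L0
  L3←L1: walk · to L1
  L3←L2: walk L2 to L1
  L4←L0: walk · to L0
  L4←L1: walk L1 to L0
  L4←L2: walk L2→L1 to L0
  L5←L2: walk L2→L1 to L0
  L5←L3: walk L3→L1 to L0
  L5←L4: walk L4 to L0
  L0 → ∅
  L1 → {L1,L4,L5}
  L2 → {L3,L4,L5}
  L3 → {L1,L5}
  L4 → {L5}
  L5 → ∅

DF(L1) = ["L1", "L4", "L5"]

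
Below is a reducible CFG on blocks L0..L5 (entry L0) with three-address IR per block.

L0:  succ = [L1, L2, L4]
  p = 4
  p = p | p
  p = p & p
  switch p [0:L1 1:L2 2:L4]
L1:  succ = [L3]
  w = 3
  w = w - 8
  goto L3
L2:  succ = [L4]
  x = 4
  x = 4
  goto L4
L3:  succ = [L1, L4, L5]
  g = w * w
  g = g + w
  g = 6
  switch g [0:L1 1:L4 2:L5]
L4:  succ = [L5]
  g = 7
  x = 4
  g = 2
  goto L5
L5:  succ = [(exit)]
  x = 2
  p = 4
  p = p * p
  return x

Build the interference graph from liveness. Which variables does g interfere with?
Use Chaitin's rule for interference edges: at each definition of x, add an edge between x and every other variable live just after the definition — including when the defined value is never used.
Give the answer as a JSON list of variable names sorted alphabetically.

def/use:
  L0: {p} / ∅
  L1: {w} / ∅
  L2: {x} / ∅
  L3: {g} / {w}
  L4: {g,x} / ∅
  L5: {p,x} / ∅

Backward fixpoint:
  L0: in=∅ out=∅
  L1: in=∅ out={w}
  L2: in=∅ out=∅
  L3: in={w} out=∅
  L4: in=∅ out=∅
  L5: in=∅ out=∅

Interfere edges:
  g↔{w}
  p↔{x}
  w↔{g}
  x↔{p}

N(g) = ["w"]

Answer: ["w"]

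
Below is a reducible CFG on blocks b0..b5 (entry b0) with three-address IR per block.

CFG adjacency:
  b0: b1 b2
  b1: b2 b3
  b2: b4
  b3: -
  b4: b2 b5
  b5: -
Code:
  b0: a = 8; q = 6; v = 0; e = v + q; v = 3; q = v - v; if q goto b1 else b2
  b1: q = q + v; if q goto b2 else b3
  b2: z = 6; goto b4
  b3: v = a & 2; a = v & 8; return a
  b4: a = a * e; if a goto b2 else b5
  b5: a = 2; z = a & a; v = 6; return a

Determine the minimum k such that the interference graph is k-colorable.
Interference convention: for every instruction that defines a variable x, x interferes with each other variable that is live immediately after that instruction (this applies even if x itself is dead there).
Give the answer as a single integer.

Answer: 4

Working:
def/use:
  b0: {a,e,q,v} / ∅
  b1: {q} / {q,v}
  b2: {z} / ∅
  b3: {a,v} / {a}
  b4: {a} / {a,e}
  b5: {a,v,z} / ∅

Live sets:
  live b0: ∅→{a,e,q,v}
  live b1: {a,e,q,v}→{a,e}
  live b2: {a,e}→{a,e}
  live b3: {a}→∅
  live b4: {a,e}→{a,e}
  live b5: ∅→∅

Interference:
  a — {e,q,v,z}
  e — {a,q,v,z}
  q — {a,e,v}
  v — {a,e,q}
  z — {a,e}

Registers:
  {a,e,q,v} pairwise interfere (4-clique) ⇒ χ ≥ 4
  assign a→c0 e→c1 q→c2 v→c3 z→c2 — no edge inside a register ⇒ χ ≤ 4
  χ = 4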